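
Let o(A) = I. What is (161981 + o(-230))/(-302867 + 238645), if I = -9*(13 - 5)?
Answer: -161909/64222 ≈ -2.5211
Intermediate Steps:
I = -72 (I = -9*8 = -72)
o(A) = -72
(161981 + o(-230))/(-302867 + 238645) = (161981 - 72)/(-302867 + 238645) = 161909/(-64222) = 161909*(-1/64222) = -161909/64222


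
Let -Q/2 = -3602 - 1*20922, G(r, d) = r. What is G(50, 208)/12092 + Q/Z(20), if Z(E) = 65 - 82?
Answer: -296543783/102782 ≈ -2885.2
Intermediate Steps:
Z(E) = -17
Q = 49048 (Q = -2*(-3602 - 1*20922) = -2*(-3602 - 20922) = -2*(-24524) = 49048)
G(50, 208)/12092 + Q/Z(20) = 50/12092 + 49048/(-17) = 50*(1/12092) + 49048*(-1/17) = 25/6046 - 49048/17 = -296543783/102782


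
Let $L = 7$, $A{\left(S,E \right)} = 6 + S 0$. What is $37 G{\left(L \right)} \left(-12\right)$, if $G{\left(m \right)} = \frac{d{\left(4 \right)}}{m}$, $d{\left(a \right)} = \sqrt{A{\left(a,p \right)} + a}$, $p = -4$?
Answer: $- \frac{444 \sqrt{10}}{7} \approx -200.58$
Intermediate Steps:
$A{\left(S,E \right)} = 6$ ($A{\left(S,E \right)} = 6 + 0 = 6$)
$d{\left(a \right)} = \sqrt{6 + a}$
$G{\left(m \right)} = \frac{\sqrt{10}}{m}$ ($G{\left(m \right)} = \frac{\sqrt{6 + 4}}{m} = \frac{\sqrt{10}}{m}$)
$37 G{\left(L \right)} \left(-12\right) = 37 \frac{\sqrt{10}}{7} \left(-12\right) = \frac{37 \sqrt{10}}{7} \left(-12\right) = - \frac{444 \sqrt{10}}{7}$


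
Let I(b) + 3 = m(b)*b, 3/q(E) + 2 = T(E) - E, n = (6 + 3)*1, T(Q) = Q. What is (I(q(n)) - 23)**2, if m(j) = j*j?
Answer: 55225/64 ≈ 862.89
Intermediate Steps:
n = 9 (n = 9*1 = 9)
m(j) = j**2
q(E) = -3/2 (q(E) = 3/(-2 + (E - E)) = 3/(-2 + 0) = 3/(-2) = 3*(-1/2) = -3/2)
I(b) = -3 + b**3 (I(b) = -3 + b**2*b = -3 + b**3)
(I(q(n)) - 23)**2 = ((-3 + (-3/2)**3) - 23)**2 = ((-3 - 27/8) - 23)**2 = (-51/8 - 23)**2 = (-235/8)**2 = 55225/64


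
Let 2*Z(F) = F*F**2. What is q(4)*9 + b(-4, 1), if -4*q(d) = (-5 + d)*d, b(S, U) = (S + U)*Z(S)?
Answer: 105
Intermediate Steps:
Z(F) = F**3/2 (Z(F) = (F*F**2)/2 = F**3/2)
b(S, U) = S**3*(S + U)/2 (b(S, U) = (S + U)*(S**3/2) = S**3*(S + U)/2)
q(d) = -d*(-5 + d)/4 (q(d) = -(-5 + d)*d/4 = -d*(-5 + d)/4)
q(4)*9 + b(-4, 1) = ((1/4)*4*(5 - 1*4))*9 + (1/2)*(-4)**3*(-4 + 1) = ((1/4)*4*(5 - 4))*9 + (1/2)*(-64)*(-3) = ((1/4)*4*1)*9 + 96 = 1*9 + 96 = 9 + 96 = 105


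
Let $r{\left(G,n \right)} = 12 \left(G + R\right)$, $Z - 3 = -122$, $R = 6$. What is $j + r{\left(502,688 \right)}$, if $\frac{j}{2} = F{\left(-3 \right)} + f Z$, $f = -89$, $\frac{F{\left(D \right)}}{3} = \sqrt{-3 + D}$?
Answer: $27278 + 6 i \sqrt{6} \approx 27278.0 + 14.697 i$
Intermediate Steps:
$F{\left(D \right)} = 3 \sqrt{-3 + D}$
$Z = -119$ ($Z = 3 - 122 = -119$)
$r{\left(G,n \right)} = 72 + 12 G$ ($r{\left(G,n \right)} = 12 \left(G + 6\right) = 12 \left(6 + G\right) = 72 + 12 G$)
$j = 21182 + 6 i \sqrt{6}$ ($j = 2 \left(3 \sqrt{-3 - 3} - -10591\right) = 2 \left(3 \sqrt{-6} + 10591\right) = 2 \left(3 i \sqrt{6} + 10591\right) = 2 \left(10591 + 3 i \sqrt{6}\right) = 21182 + 6 i \sqrt{6} \approx 21182.0 + 14.697 i$)
$j + r{\left(502,688 \right)} = \left(21182 + 6 i \sqrt{6}\right) + \left(72 + 12 \cdot 502\right) = \left(21182 + 6 i \sqrt{6}\right) + \left(72 + 6024\right) = \left(21182 + 6 i \sqrt{6}\right) + 6096 = 27278 + 6 i \sqrt{6}$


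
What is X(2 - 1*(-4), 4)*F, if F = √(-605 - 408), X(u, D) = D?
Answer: 4*I*√1013 ≈ 127.31*I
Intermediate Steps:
F = I*√1013 (F = √(-1013) = I*√1013 ≈ 31.828*I)
X(2 - 1*(-4), 4)*F = 4*(I*√1013) = 4*I*√1013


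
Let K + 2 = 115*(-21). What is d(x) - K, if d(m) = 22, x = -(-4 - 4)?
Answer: 2439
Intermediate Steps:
x = 8 (x = -1*(-8) = 8)
K = -2417 (K = -2 + 115*(-21) = -2 - 2415 = -2417)
d(x) - K = 22 - 1*(-2417) = 22 + 2417 = 2439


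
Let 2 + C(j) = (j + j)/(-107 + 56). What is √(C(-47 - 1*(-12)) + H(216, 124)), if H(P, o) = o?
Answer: 22*√663/51 ≈ 11.107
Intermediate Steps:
C(j) = -2 - 2*j/51 (C(j) = -2 + (j + j)/(-107 + 56) = -2 + (2*j)/(-51) = -2 + (2*j)*(-1/51) = -2 - 2*j/51)
√(C(-47 - 1*(-12)) + H(216, 124)) = √((-2 - 2*(-47 - 1*(-12))/51) + 124) = √((-2 - 2*(-47 + 12)/51) + 124) = √((-2 - 2/51*(-35)) + 124) = √((-2 + 70/51) + 124) = √(-32/51 + 124) = √(6292/51) = 22*√663/51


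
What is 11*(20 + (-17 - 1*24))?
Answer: -231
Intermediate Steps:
11*(20 + (-17 - 1*24)) = 11*(20 + (-17 - 24)) = 11*(20 - 41) = 11*(-21) = -231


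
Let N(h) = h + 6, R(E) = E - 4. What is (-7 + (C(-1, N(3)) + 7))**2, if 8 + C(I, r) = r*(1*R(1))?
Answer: 1225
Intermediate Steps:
R(E) = -4 + E
N(h) = 6 + h
C(I, r) = -8 - 3*r (C(I, r) = -8 + r*(1*(-4 + 1)) = -8 + r*(1*(-3)) = -8 + r*(-3) = -8 - 3*r)
(-7 + (C(-1, N(3)) + 7))**2 = (-7 + ((-8 - 3*(6 + 3)) + 7))**2 = (-7 + ((-8 - 3*9) + 7))**2 = (-7 + ((-8 - 27) + 7))**2 = (-7 + (-35 + 7))**2 = (-7 - 28)**2 = (-35)**2 = 1225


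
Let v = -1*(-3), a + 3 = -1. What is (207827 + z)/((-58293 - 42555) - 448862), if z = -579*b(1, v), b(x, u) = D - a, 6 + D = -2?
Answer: -210143/549710 ≈ -0.38228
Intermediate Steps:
D = -8 (D = -6 - 2 = -8)
a = -4 (a = -3 - 1 = -4)
v = 3
b(x, u) = -4 (b(x, u) = -8 - 1*(-4) = -8 + 4 = -4)
z = 2316 (z = -579*(-4) = 2316)
(207827 + z)/((-58293 - 42555) - 448862) = (207827 + 2316)/((-58293 - 42555) - 448862) = 210143/(-100848 - 448862) = 210143/(-549710) = 210143*(-1/549710) = -210143/549710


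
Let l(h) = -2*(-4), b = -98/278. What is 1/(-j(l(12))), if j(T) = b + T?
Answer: -139/1063 ≈ -0.13076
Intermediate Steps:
b = -49/139 (b = -98*1/278 = -49/139 ≈ -0.35252)
l(h) = 8
j(T) = -49/139 + T
1/(-j(l(12))) = 1/(-(-49/139 + 8)) = 1/(-1*1063/139) = 1/(-1063/139) = -139/1063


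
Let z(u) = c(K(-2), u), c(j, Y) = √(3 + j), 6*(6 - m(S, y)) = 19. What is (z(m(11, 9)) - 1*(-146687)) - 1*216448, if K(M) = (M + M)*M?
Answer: -69761 + √11 ≈ -69758.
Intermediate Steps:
K(M) = 2*M² (K(M) = (2*M)*M = 2*M²)
m(S, y) = 17/6 (m(S, y) = 6 - ⅙*19 = 6 - 19/6 = 17/6)
z(u) = √11 (z(u) = √(3 + 2*(-2)²) = √(3 + 2*4) = √(3 + 8) = √11)
(z(m(11, 9)) - 1*(-146687)) - 1*216448 = (√11 - 1*(-146687)) - 1*216448 = (√11 + 146687) - 216448 = (146687 + √11) - 216448 = -69761 + √11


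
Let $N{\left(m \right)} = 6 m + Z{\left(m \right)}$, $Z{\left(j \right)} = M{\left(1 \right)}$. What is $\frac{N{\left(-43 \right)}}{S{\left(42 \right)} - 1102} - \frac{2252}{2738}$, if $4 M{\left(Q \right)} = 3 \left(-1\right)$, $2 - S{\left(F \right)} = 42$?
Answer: $- \frac{3726653}{6253592} \approx -0.59592$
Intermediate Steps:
$S{\left(F \right)} = -40$ ($S{\left(F \right)} = 2 - 42 = -40$)
$M{\left(Q \right)} = - \frac{3}{4}$ ($M{\left(Q \right)} = \frac{3 \left(-1\right)}{4} = \frac{1}{4} \left(-3\right) = - \frac{3}{4}$)
$Z{\left(j \right)} = - \frac{3}{4}$
$N{\left(m \right)} = - \frac{3}{4} + 6 m$ ($N{\left(m \right)} = 6 m - \frac{3}{4} = - \frac{3}{4} + 6 m$)
$\frac{N{\left(-43 \right)}}{S{\left(42 \right)} - 1102} - \frac{2252}{2738} = \frac{- \frac{3}{4} + 6 \left(-43\right)}{-40 - 1102} - \frac{2252}{2738} = \frac{- \frac{3}{4} - 258}{-1142} - \frac{1126}{1369} = \left(- \frac{1035}{4}\right) \left(- \frac{1}{1142}\right) - \frac{1126}{1369} = \frac{1035}{4568} - \frac{1126}{1369} = - \frac{3726653}{6253592}$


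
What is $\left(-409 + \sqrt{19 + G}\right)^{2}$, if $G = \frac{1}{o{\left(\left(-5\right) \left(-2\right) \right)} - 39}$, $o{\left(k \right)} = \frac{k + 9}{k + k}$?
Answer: $\frac{\left(311249 - \sqrt{10988079}\right)^{2}}{579121} \approx 1.6374 \cdot 10^{5}$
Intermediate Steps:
$o{\left(k \right)} = \frac{9 + k}{2 k}$
$G = - \frac{20}{761}$ ($G = \frac{1}{\frac{9 - -10}{2 \left(\left(-5\right) \left(-2\right)\right)} - 39} = \frac{1}{\frac{9 + 10}{2 \cdot 10} - 39} = \frac{1}{\frac{1}{2} \cdot \frac{1}{10} \cdot 19 - 39} = \frac{1}{\frac{19}{20} - 39} = \frac{1}{- \frac{761}{20}} = - \frac{20}{761} \approx -0.026281$)
$\left(-409 + \sqrt{19 + G}\right)^{2} = \left(-409 + \sqrt{19 - \frac{20}{761}}\right)^{2} = \left(-409 + \sqrt{\frac{14439}{761}}\right)^{2} = \left(-409 + \frac{\sqrt{10988079}}{761}\right)^{2}$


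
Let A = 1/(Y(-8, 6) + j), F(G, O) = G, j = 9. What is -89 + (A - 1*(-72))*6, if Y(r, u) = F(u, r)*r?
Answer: 4457/13 ≈ 342.85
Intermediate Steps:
Y(r, u) = r*u (Y(r, u) = u*r = r*u)
A = -1/39 (A = 1/(-8*6 + 9) = 1/(-48 + 9) = 1/(-39) = -1/39 ≈ -0.025641)
-89 + (A - 1*(-72))*6 = -89 + (-1/39 - 1*(-72))*6 = -89 + (-1/39 + 72)*6 = -89 + (2807/39)*6 = -89 + 5614/13 = 4457/13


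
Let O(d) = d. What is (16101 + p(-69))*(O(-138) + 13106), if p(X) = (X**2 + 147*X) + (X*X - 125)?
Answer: 199123640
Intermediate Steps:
p(X) = -125 + 2*X**2 + 147*X (p(X) = (X**2 + 147*X) + (X**2 - 125) = (X**2 + 147*X) + (-125 + X**2) = -125 + 2*X**2 + 147*X)
(16101 + p(-69))*(O(-138) + 13106) = (16101 + (-125 + 2*(-69)**2 + 147*(-69)))*(-138 + 13106) = (16101 + (-125 + 2*4761 - 10143))*12968 = (16101 + (-125 + 9522 - 10143))*12968 = (16101 - 746)*12968 = 15355*12968 = 199123640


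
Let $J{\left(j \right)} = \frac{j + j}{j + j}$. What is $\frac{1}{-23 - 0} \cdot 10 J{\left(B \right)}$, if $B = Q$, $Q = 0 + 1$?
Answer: $- \frac{10}{23} \approx -0.43478$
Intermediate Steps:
$Q = 1$
$B = 1$
$J{\left(j \right)} = 1$ ($J{\left(j \right)} = \frac{2 j}{2 j} = 2 j \frac{1}{2 j} = 1$)
$\frac{1}{-23 - 0} \cdot 10 J{\left(B \right)} = \frac{1}{-23 - 0} \cdot 10 \cdot 1 = \frac{1}{-23 + 0} \cdot 10 \cdot 1 = \frac{1}{-23} \cdot 10 \cdot 1 = \left(- \frac{1}{23}\right) 10 \cdot 1 = \left(- \frac{10}{23}\right) 1 = - \frac{10}{23}$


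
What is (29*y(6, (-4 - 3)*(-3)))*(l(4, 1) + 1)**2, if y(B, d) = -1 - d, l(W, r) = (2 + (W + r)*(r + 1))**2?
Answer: -13413950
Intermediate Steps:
l(W, r) = (2 + (1 + r)*(W + r))**2 (l(W, r) = (2 + (W + r)*(1 + r))**2 = (2 + (1 + r)*(W + r))**2)
(29*y(6, (-4 - 3)*(-3)))*(l(4, 1) + 1)**2 = (29*(-1 - (-4 - 3)*(-3)))*((2 + 4 + 1 + 1**2 + 4*1)**2 + 1)**2 = (29*(-1 - (-7)*(-3)))*((2 + 4 + 1 + 1 + 4)**2 + 1)**2 = (29*(-1 - 1*21))*(12**2 + 1)**2 = (29*(-1 - 21))*(144 + 1)**2 = (29*(-22))*145**2 = -638*21025 = -13413950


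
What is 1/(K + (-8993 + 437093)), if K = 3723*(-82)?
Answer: 1/122814 ≈ 8.1424e-6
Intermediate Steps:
K = -305286
1/(K + (-8993 + 437093)) = 1/(-305286 + (-8993 + 437093)) = 1/(-305286 + 428100) = 1/122814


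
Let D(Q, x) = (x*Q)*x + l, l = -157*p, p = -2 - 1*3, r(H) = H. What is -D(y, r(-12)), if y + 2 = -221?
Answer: 31327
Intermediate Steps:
p = -5 (p = -2 - 3 = -5)
l = 785 (l = -157*(-5) = 785)
y = -223 (y = -2 - 221 = -223)
D(Q, x) = 785 + Q*x² (D(Q, x) = (x*Q)*x + 785 = (Q*x)*x + 785 = Q*x² + 785 = 785 + Q*x²)
-D(y, r(-12)) = -(785 - 223*(-12)²) = -(785 - 223*144) = -(785 - 32112) = -1*(-31327) = 31327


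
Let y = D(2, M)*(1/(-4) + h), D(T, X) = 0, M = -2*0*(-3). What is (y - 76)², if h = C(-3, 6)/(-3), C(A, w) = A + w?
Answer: 5776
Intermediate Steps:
M = 0 (M = 0*(-3) = 0)
h = -1 (h = (-3 + 6)/(-3) = 3*(-⅓) = -1)
y = 0 (y = 0*(1/(-4) - 1) = 0*(-¼ - 1) = 0*(-5/4) = 0)
(y - 76)² = (0 - 76)² = (-76)² = 5776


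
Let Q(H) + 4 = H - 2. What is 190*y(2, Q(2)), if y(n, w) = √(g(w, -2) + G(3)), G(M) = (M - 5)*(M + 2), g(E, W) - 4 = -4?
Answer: 190*I*√10 ≈ 600.83*I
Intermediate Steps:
g(E, W) = 0 (g(E, W) = 4 - 4 = 0)
Q(H) = -6 + H (Q(H) = -4 + (H - 2) = -4 + (-2 + H) = -6 + H)
G(M) = (-5 + M)*(2 + M)
y(n, w) = I*√10 (y(n, w) = √(0 + (-10 + 3² - 3*3)) = √(0 + (-10 + 9 - 9)) = √(0 - 10) = √(-10) = I*√10)
190*y(2, Q(2)) = 190*(I*√10) = 190*I*√10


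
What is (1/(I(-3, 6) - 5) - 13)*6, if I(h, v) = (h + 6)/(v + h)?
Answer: -159/2 ≈ -79.500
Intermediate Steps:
I(h, v) = (6 + h)/(h + v)
(1/(I(-3, 6) - 5) - 13)*6 = (1/((6 - 3)/(-3 + 6) - 5) - 13)*6 = (1/(3/3 - 5) - 13)*6 = (1/((⅓)*3 - 5) - 13)*6 = (1/(1 - 5) - 13)*6 = (1/(-4) - 13)*6 = (-¼ - 13)*6 = -53/4*6 = -159/2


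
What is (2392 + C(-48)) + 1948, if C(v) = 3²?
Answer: 4349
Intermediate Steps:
C(v) = 9
(2392 + C(-48)) + 1948 = (2392 + 9) + 1948 = 2401 + 1948 = 4349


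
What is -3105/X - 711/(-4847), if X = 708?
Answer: -4848849/1143892 ≈ -4.2389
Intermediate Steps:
-3105/X - 711/(-4847) = -3105/708 - 711/(-4847) = -3105*1/708 - 711*(-1/4847) = -1035/236 + 711/4847 = -4848849/1143892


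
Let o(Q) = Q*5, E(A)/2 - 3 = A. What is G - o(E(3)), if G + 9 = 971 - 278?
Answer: 624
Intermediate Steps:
E(A) = 6 + 2*A
G = 684 (G = -9 + (971 - 278) = -9 + 693 = 684)
o(Q) = 5*Q
G - o(E(3)) = 684 - 5*(6 + 2*3) = 684 - 5*(6 + 6) = 684 - 5*12 = 684 - 1*60 = 684 - 60 = 624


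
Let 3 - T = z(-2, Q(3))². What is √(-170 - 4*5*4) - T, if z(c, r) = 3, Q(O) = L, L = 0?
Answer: 6 + 5*I*√10 ≈ 6.0 + 15.811*I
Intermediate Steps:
Q(O) = 0
T = -6 (T = 3 - 1*3² = 3 - 1*9 = 3 - 9 = -6)
√(-170 - 4*5*4) - T = √(-170 - 4*5*4) - 1*(-6) = √(-170 - 20*4) + 6 = √(-170 - 80) + 6 = √(-250) + 6 = 5*I*√10 + 6 = 6 + 5*I*√10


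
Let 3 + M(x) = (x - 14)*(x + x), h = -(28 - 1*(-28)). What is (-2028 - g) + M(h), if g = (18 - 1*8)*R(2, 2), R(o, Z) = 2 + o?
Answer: 5769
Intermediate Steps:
g = 40 (g = (18 - 1*8)*(2 + 2) = (18 - 8)*4 = 10*4 = 40)
h = -56 (h = -(28 + 28) = -1*56 = -56)
M(x) = -3 + 2*x*(-14 + x) (M(x) = -3 + (x - 14)*(x + x) = -3 + (-14 + x)*(2*x) = -3 + 2*x*(-14 + x))
(-2028 - g) + M(h) = (-2028 - 1*40) + (-3 - 28*(-56) + 2*(-56)²) = (-2028 - 40) + (-3 + 1568 + 2*3136) = -2068 + (-3 + 1568 + 6272) = -2068 + 7837 = 5769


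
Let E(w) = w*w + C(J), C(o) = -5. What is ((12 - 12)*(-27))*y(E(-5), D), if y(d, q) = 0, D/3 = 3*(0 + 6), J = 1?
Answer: 0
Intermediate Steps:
D = 54 (D = 3*(3*(0 + 6)) = 3*(3*6) = 3*18 = 54)
E(w) = -5 + w² (E(w) = w*w - 5 = w² - 5 = -5 + w²)
((12 - 12)*(-27))*y(E(-5), D) = ((12 - 12)*(-27))*0 = (0*(-27))*0 = 0*0 = 0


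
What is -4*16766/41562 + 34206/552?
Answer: 115387537/1911852 ≈ 60.354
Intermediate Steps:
-4*16766/41562 + 34206/552 = -67064*1/41562 + 34206*(1/552) = -33532/20781 + 5701/92 = 115387537/1911852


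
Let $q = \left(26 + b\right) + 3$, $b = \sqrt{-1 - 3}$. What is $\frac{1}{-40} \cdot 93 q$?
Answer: $- \frac{2697}{40} - \frac{93 i}{20} \approx -67.425 - 4.65 i$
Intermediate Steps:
$b = 2 i$ ($b = \sqrt{-4} = 2 i \approx 2.0 i$)
$q = 29 + 2 i$ ($q = \left(26 + 2 i\right) + 3 = 29 + 2 i \approx 29.0 + 2.0 i$)
$\frac{1}{-40} \cdot 93 q = \frac{1}{-40} \cdot 93 \left(29 + 2 i\right) = \left(- \frac{1}{40}\right) 93 \left(29 + 2 i\right) = - \frac{93 \left(29 + 2 i\right)}{40} = - \frac{2697}{40} - \frac{93 i}{20}$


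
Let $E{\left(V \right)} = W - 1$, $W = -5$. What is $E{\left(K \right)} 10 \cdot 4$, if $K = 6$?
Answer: $-240$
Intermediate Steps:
$E{\left(V \right)} = -6$ ($E{\left(V \right)} = -5 - 1 = -6$)
$E{\left(K \right)} 10 \cdot 4 = \left(-6\right) 10 \cdot 4 = \left(-60\right) 4 = -240$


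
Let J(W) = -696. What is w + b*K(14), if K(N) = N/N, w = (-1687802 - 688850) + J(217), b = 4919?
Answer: -2372429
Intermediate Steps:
w = -2377348 (w = (-1687802 - 688850) - 696 = -2376652 - 696 = -2377348)
K(N) = 1
w + b*K(14) = -2377348 + 4919*1 = -2377348 + 4919 = -2372429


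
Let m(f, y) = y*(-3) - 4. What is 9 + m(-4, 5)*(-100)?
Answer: 1909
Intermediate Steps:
m(f, y) = -4 - 3*y (m(f, y) = -3*y - 4 = -4 - 3*y)
9 + m(-4, 5)*(-100) = 9 + (-4 - 3*5)*(-100) = 9 + (-4 - 15)*(-100) = 9 - 19*(-100) = 9 + 1900 = 1909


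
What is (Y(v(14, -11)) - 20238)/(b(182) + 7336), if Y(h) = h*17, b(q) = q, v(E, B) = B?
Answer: -20425/7518 ≈ -2.7168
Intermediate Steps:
Y(h) = 17*h
(Y(v(14, -11)) - 20238)/(b(182) + 7336) = (17*(-11) - 20238)/(182 + 7336) = (-187 - 20238)/7518 = -20425*1/7518 = -20425/7518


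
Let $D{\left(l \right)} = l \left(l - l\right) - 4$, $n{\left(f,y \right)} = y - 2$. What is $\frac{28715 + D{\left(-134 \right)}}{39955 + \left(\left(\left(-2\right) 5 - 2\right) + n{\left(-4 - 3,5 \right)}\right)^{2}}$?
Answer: $\frac{28711}{40036} \approx 0.71713$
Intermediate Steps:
$n{\left(f,y \right)} = -2 + y$
$D{\left(l \right)} = -4$ ($D{\left(l \right)} = l 0 - 4 = 0 - 4 = -4$)
$\frac{28715 + D{\left(-134 \right)}}{39955 + \left(\left(\left(-2\right) 5 - 2\right) + n{\left(-4 - 3,5 \right)}\right)^{2}} = \frac{28715 - 4}{39955 + \left(\left(\left(-2\right) 5 - 2\right) + \left(-2 + 5\right)\right)^{2}} = \frac{28711}{39955 + \left(\left(-10 - 2\right) + 3\right)^{2}} = \frac{28711}{39955 + \left(-12 + 3\right)^{2}} = \frac{28711}{39955 + \left(-9\right)^{2}} = \frac{28711}{39955 + 81} = \frac{28711}{40036}$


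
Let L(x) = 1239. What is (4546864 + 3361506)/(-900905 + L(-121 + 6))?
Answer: -3954185/449833 ≈ -8.7903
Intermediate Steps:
(4546864 + 3361506)/(-900905 + L(-121 + 6)) = (4546864 + 3361506)/(-900905 + 1239) = 7908370/(-899666) = 7908370*(-1/899666) = -3954185/449833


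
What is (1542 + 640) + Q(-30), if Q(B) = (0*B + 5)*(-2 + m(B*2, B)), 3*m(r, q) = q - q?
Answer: 2172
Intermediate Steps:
m(r, q) = 0 (m(r, q) = (q - q)/3 = (⅓)*0 = 0)
Q(B) = -10 (Q(B) = (0*B + 5)*(-2 + 0) = (0 + 5)*(-2) = 5*(-2) = -10)
(1542 + 640) + Q(-30) = (1542 + 640) - 10 = 2182 - 10 = 2172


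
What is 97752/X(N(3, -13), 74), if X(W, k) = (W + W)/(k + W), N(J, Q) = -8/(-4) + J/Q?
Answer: 48142860/23 ≈ 2.0932e+6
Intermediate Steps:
N(J, Q) = 2 + J/Q (N(J, Q) = -8*(-¼) + J/Q = 2 + J/Q)
X(W, k) = 2*W/(W + k) (X(W, k) = (2*W)/(W + k) = 2*W/(W + k))
97752/X(N(3, -13), 74) = 97752/((2*(2 + 3/(-13))/((2 + 3/(-13)) + 74))) = 97752/((2*(2 + 3*(-1/13))/((2 + 3*(-1/13)) + 74))) = 97752/((2*(2 - 3/13)/((2 - 3/13) + 74))) = 97752/((2*(23/13)/(23/13 + 74))) = 97752/((2*(23/13)/(985/13))) = 97752/((2*(23/13)*(13/985))) = 97752/(46/985) = 97752*(985/46) = 48142860/23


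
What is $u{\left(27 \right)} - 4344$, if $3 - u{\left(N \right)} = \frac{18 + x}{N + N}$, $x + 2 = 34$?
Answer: $- \frac{117232}{27} \approx -4341.9$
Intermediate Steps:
$x = 32$ ($x = -2 + 34 = 32$)
$u{\left(N \right)} = 3 - \frac{25}{N}$ ($u{\left(N \right)} = 3 - \frac{18 + 32}{N + N} = 3 - \frac{50}{2 N} = 3 - 50 \frac{1}{2 N} = 3 - \frac{25}{N}$)
$u{\left(27 \right)} - 4344 = \left(3 - \frac{25}{27}\right) - 4344 = \frac{56}{27} - 4344 = - \frac{117232}{27}$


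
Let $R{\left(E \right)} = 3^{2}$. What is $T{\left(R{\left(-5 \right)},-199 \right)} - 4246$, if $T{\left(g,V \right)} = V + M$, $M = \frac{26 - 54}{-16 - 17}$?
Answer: $- \frac{146657}{33} \approx -4444.1$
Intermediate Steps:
$R{\left(E \right)} = 9$
$M = \frac{28}{33}$ ($M = - \frac{28}{-33} = \left(-28\right) \left(- \frac{1}{33}\right) = \frac{28}{33} \approx 0.84848$)
$T{\left(g,V \right)} = \frac{28}{33} + V$ ($T{\left(g,V \right)} = V + \frac{28}{33} = \frac{28}{33} + V$)
$T{\left(R{\left(-5 \right)},-199 \right)} - 4246 = \left(\frac{28}{33} - 199\right) - 4246 = - \frac{6539}{33} - 4246 = - \frac{146657}{33}$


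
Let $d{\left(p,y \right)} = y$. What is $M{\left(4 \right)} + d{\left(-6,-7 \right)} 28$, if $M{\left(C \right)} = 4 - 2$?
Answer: $-194$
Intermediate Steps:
$M{\left(C \right)} = 2$ ($M{\left(C \right)} = 4 - 2 = 2$)
$M{\left(4 \right)} + d{\left(-6,-7 \right)} 28 = 2 - 196 = -194$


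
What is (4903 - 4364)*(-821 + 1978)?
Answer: 623623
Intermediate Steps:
(4903 - 4364)*(-821 + 1978) = 539*1157 = 623623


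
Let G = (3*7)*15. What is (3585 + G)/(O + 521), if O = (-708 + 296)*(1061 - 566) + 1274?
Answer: -780/40429 ≈ -0.019293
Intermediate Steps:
O = -202666 (O = -412*495 + 1274 = -203940 + 1274 = -202666)
G = 315 (G = 21*15 = 315)
(3585 + G)/(O + 521) = (3585 + 315)/(-202666 + 521) = 3900/(-202145) = 3900*(-1/202145) = -780/40429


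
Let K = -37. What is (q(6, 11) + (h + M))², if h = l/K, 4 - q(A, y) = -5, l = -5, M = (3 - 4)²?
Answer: 140625/1369 ≈ 102.72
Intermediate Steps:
M = 1 (M = (-1)² = 1)
q(A, y) = 9 (q(A, y) = 4 - 1*(-5) = 4 + 5 = 9)
h = 5/37 (h = -5/(-37) = -5*(-1/37) = 5/37 ≈ 0.13514)
(q(6, 11) + (h + M))² = (9 + (5/37 + 1))² = (9 + 42/37)² = (375/37)² = 140625/1369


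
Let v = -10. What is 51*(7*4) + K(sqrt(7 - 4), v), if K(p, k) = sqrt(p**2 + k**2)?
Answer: 1428 + sqrt(103) ≈ 1438.1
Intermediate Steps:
K(p, k) = sqrt(k**2 + p**2)
51*(7*4) + K(sqrt(7 - 4), v) = 51*(7*4) + sqrt((-10)**2 + (sqrt(7 - 4))**2) = 51*28 + sqrt(100 + (sqrt(3))**2) = 1428 + sqrt(100 + 3) = 1428 + sqrt(103)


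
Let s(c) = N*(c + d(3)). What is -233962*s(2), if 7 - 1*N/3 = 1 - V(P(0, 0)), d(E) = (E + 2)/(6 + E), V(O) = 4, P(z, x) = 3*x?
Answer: -53811260/3 ≈ -1.7937e+7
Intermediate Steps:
d(E) = (2 + E)/(6 + E)
N = 30 (N = 21 - 3*(1 - 1*4) = 21 - 3*(1 - 4) = 21 - 3*(-3) = 21 + 9 = 30)
s(c) = 50/3 + 30*c (s(c) = 30*(c + (2 + 3)/(6 + 3)) = 30*(c + 5/9) = 30*(5/9 + c) = 50/3 + 30*c)
-233962*s(2) = -233962*(50/3 + 30*2) = -233962*(50/3 + 60) = -233962*230/3 = -53811260/3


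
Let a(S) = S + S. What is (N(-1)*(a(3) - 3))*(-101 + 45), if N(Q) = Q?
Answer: 168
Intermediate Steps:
a(S) = 2*S
(N(-1)*(a(3) - 3))*(-101 + 45) = (-(2*3 - 3))*(-101 + 45) = -(6 - 3)*(-56) = -1*3*(-56) = -3*(-56) = 168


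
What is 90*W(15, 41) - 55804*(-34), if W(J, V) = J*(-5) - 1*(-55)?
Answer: 1895536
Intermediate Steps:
W(J, V) = 55 - 5*J (W(J, V) = -5*J + 55 = 55 - 5*J)
90*W(15, 41) - 55804*(-34) = 90*(55 - 5*15) - 55804*(-34) = 90*(55 - 75) - 1*(-1897336) = 90*(-20) + 1897336 = -1800 + 1897336 = 1895536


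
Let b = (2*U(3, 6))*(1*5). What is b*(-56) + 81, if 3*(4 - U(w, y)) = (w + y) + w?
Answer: 81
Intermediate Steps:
U(w, y) = 4 - 2*w/3 - y/3 (U(w, y) = 4 - ((w + y) + w)/3 = 4 - (y + 2*w)/3 = 4 + (-2*w/3 - y/3) = 4 - 2*w/3 - y/3)
b = 0 (b = (2*(4 - 2/3*3 - 1/3*6))*(1*5) = (2*(4 - 2 - 2))*5 = (2*0)*5 = 0*5 = 0)
b*(-56) + 81 = 0*(-56) + 81 = 0 + 81 = 81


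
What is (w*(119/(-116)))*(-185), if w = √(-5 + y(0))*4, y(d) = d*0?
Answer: 22015*I*√5/29 ≈ 1697.5*I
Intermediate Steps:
y(d) = 0
w = 4*I*√5 (w = √(-5 + 0)*4 = √(-5)*4 = (I*√5)*4 = 4*I*√5 ≈ 8.9443*I)
(w*(119/(-116)))*(-185) = ((4*I*√5)*(119/(-116)))*(-185) = ((4*I*√5)*(119*(-1/116)))*(-185) = ((4*I*√5)*(-119/116))*(-185) = -119*I*√5/29*(-185) = 22015*I*√5/29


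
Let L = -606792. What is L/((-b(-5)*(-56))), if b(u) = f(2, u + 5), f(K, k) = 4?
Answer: -75849/28 ≈ -2708.9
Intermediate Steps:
b(u) = 4
L/((-b(-5)*(-56))) = -606792/(-1*4*(-56)) = -606792/((-4*(-56))) = -606792/224 = -606792*1/224 = -75849/28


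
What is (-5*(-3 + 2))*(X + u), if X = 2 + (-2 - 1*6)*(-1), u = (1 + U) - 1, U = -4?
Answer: 30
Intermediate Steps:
u = -4 (u = (1 - 4) - 1 = -3 - 1 = -4)
X = 10 (X = 2 + (-2 - 6)*(-1) = 2 - 8*(-1) = 2 + 8 = 10)
(-5*(-3 + 2))*(X + u) = (-5*(-3 + 2))*(10 - 4) = -5*(-1)*6 = 5*6 = 30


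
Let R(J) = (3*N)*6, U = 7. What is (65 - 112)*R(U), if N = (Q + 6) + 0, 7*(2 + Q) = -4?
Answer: -20304/7 ≈ -2900.6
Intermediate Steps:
Q = -18/7 (Q = -2 + (1/7)*(-4) = -2 - 4/7 = -18/7 ≈ -2.5714)
N = 24/7 (N = (-18/7 + 6) + 0 = 24/7 + 0 = 24/7 ≈ 3.4286)
R(J) = 432/7 (R(J) = (3*(24/7))*6 = (72/7)*6 = 432/7)
(65 - 112)*R(U) = (65 - 112)*(432/7) = -47*432/7 = -20304/7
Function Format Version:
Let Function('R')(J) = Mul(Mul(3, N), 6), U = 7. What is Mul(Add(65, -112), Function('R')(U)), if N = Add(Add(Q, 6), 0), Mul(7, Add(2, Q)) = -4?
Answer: Rational(-20304, 7) ≈ -2900.6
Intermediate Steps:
Q = Rational(-18, 7) (Q = Add(-2, Mul(Rational(1, 7), -4)) = Add(-2, Rational(-4, 7)) = Rational(-18, 7) ≈ -2.5714)
N = Rational(24, 7) (N = Add(Add(Rational(-18, 7), 6), 0) = Add(Rational(24, 7), 0) = Rational(24, 7) ≈ 3.4286)
Function('R')(J) = Rational(432, 7) (Function('R')(J) = Mul(Mul(3, Rational(24, 7)), 6) = Mul(Rational(72, 7), 6) = Rational(432, 7))
Mul(Add(65, -112), Function('R')(U)) = Mul(Add(65, -112), Rational(432, 7)) = Mul(-47, Rational(432, 7)) = Rational(-20304, 7)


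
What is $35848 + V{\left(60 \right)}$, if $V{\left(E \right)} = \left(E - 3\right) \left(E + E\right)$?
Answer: $42688$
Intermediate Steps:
$V{\left(E \right)} = 2 E \left(-3 + E\right)$ ($V{\left(E \right)} = \left(-3 + E\right) 2 E = 2 E \left(-3 + E\right)$)
$35848 + V{\left(60 \right)} = 35848 + 2 \cdot 60 \left(-3 + 60\right) = 35848 + 2 \cdot 60 \cdot 57 = 35848 + 6840 = 42688$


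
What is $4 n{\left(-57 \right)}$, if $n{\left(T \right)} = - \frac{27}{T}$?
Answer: $\frac{36}{19} \approx 1.8947$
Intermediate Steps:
$4 n{\left(-57 \right)} = 4 \left(- \frac{27}{-57}\right) = 4 \left(\left(-27\right) \left(- \frac{1}{57}\right)\right) = 4 \cdot \frac{9}{19} = \frac{36}{19}$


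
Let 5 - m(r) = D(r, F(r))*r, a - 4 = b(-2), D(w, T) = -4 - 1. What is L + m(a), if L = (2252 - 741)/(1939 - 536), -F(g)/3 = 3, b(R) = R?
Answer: 22556/1403 ≈ 16.077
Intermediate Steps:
F(g) = -9 (F(g) = -3*3 = -9)
D(w, T) = -5
a = 2 (a = 4 - 2 = 2)
m(r) = 5 + 5*r (m(r) = 5 - (-5)*r = 5 + 5*r)
L = 1511/1403 ≈ 1.0770
L + m(a) = 1511/1403 + (5 + 5*2) = 1511/1403 + (5 + 10) = 1511/1403 + 15 = 22556/1403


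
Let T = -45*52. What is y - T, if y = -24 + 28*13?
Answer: 2680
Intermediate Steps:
T = -2340
y = 340 (y = -24 + 364 = 340)
y - T = 340 - 1*(-2340) = 340 + 2340 = 2680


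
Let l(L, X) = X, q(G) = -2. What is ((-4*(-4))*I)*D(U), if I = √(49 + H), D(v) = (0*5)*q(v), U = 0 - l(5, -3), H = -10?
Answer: 0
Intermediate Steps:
U = 3 (U = 0 - 1*(-3) = 0 + 3 = 3)
D(v) = 0 (D(v) = (0*5)*(-2) = 0*(-2) = 0)
I = √39 (I = √(49 - 10) = √39 ≈ 6.2450)
((-4*(-4))*I)*D(U) = ((-4*(-4))*√39)*0 = (16*√39)*0 = 0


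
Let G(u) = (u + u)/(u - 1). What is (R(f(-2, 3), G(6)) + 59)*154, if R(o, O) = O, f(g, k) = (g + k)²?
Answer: 47278/5 ≈ 9455.6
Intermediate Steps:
G(u) = 2*u/(-1 + u) (G(u) = (2*u)/(-1 + u) = 2*u/(-1 + u))
(R(f(-2, 3), G(6)) + 59)*154 = (2*6/(-1 + 6) + 59)*154 = (2*6/5 + 59)*154 = (2*6*(⅕) + 59)*154 = (12/5 + 59)*154 = (307/5)*154 = 47278/5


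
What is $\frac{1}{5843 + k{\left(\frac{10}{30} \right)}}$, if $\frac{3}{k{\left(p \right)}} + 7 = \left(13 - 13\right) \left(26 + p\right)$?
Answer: $\frac{7}{40898} \approx 0.00017116$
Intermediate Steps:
$k{\left(p \right)} = - \frac{3}{7}$ ($k{\left(p \right)} = \frac{3}{-7 + \left(13 - 13\right) \left(26 + p\right)} = \frac{3}{-7 + 0 \left(26 + p\right)} = \frac{3}{-7 + 0} = \frac{3}{-7} = 3 \left(- \frac{1}{7}\right) = - \frac{3}{7}$)
$\frac{1}{5843 + k{\left(\frac{10}{30} \right)}} = \frac{1}{5843 - \frac{3}{7}} = \frac{1}{\frac{40898}{7}} = \frac{7}{40898}$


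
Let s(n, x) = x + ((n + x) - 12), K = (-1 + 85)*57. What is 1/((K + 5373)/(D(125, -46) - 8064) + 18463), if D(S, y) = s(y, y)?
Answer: 2738/50548307 ≈ 5.4166e-5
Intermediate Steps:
K = 4788 (K = 84*57 = 4788)
s(n, x) = -12 + n + 2*x (s(n, x) = x + (-12 + n + x) = -12 + n + 2*x)
D(S, y) = -12 + 3*y (D(S, y) = -12 + y + 2*y = -12 + 3*y)
1/((K + 5373)/(D(125, -46) - 8064) + 18463) = 1/((4788 + 5373)/((-12 + 3*(-46)) - 8064) + 18463) = 1/(10161/((-12 - 138) - 8064) + 18463) = 1/(10161/(-150 - 8064) + 18463) = 1/(10161/(-8214) + 18463) = 1/(10161*(-1/8214) + 18463) = 1/(-3387/2738 + 18463) = 1/(50548307/2738) = 2738/50548307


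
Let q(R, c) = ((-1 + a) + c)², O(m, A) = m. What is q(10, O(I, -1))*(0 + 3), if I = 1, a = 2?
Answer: 12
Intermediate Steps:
q(R, c) = (1 + c)² (q(R, c) = ((-1 + 2) + c)² = (1 + c)²)
q(10, O(I, -1))*(0 + 3) = (1 + 1)²*(0 + 3) = 2²*3 = 4*3 = 12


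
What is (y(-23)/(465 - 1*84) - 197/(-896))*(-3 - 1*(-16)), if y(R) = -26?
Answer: 672893/341376 ≈ 1.9711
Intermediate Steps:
(y(-23)/(465 - 1*84) - 197/(-896))*(-3 - 1*(-16)) = (-26/(465 - 1*84) - 197/(-896))*(-3 - 1*(-16)) = (-26/(465 - 84) - 197*(-1/896))*(-3 + 16) = (-26/381 + 197/896)*13 = (51761/341376)*13 = 672893/341376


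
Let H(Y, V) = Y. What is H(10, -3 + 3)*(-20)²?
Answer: 4000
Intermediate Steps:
H(10, -3 + 3)*(-20)² = 10*(-20)² = 10*400 = 4000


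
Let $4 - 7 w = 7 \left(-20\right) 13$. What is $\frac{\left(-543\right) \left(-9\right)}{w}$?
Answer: $\frac{11403}{608} \approx 18.755$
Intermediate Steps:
$w = \frac{1824}{7}$ ($w = \frac{4}{7} - \frac{7 \left(-20\right) 13}{7} = \frac{4}{7} - \frac{\left(-140\right) 13}{7} = \frac{4}{7} - -260 = \frac{4}{7} + 260 = \frac{1824}{7} \approx 260.57$)
$\frac{\left(-543\right) \left(-9\right)}{w} = \frac{\left(-543\right) \left(-9\right)}{\frac{1824}{7}} = 4887 \cdot \frac{7}{1824} = \frac{11403}{608}$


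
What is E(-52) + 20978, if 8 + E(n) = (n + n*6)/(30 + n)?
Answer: 230852/11 ≈ 20987.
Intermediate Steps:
E(n) = -8 + 7*n/(30 + n) (E(n) = -8 + (n + n*6)/(30 + n) = -8 + (n + 6*n)/(30 + n) = -8 + (7*n)/(30 + n) = -8 + 7*n/(30 + n))
E(-52) + 20978 = (-240 - 1*(-52))/(30 - 52) + 20978 = (-240 + 52)/(-22) + 20978 = -1/22*(-188) + 20978 = 94/11 + 20978 = 230852/11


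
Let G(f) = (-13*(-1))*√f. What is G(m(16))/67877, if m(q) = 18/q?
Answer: 39*√2/271508 ≈ 0.00020314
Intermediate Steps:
G(f) = 13*√f
G(m(16))/67877 = (13*√(18/16))/67877 = (13*√(18*(1/16)))*(1/67877) = (13*√(9/8))*(1/67877) = (13*(3*√2/4))*(1/67877) = (39*√2/4)*(1/67877) = 39*√2/271508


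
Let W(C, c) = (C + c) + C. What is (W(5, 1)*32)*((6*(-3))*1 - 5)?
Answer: -8096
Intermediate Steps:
W(C, c) = c + 2*C
(W(5, 1)*32)*((6*(-3))*1 - 5) = ((1 + 2*5)*32)*((6*(-3))*1 - 5) = ((1 + 10)*32)*(-18*1 - 5) = (11*32)*(-18 - 5) = 352*(-23) = -8096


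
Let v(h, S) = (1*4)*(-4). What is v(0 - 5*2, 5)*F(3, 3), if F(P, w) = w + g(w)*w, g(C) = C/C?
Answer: -96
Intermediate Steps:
g(C) = 1
v(h, S) = -16 (v(h, S) = 4*(-4) = -16)
F(P, w) = 2*w (F(P, w) = w + 1*w = w + w = 2*w)
v(0 - 5*2, 5)*F(3, 3) = -32*3 = -16*6 = -96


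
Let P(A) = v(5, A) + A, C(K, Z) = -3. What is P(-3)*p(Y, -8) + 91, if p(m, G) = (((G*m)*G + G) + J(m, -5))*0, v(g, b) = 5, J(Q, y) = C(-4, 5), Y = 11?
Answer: 91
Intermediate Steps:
J(Q, y) = -3
p(m, G) = 0 (p(m, G) = (((G*m)*G + G) - 3)*0 = ((m*G**2 + G) - 3)*0 = ((G + m*G**2) - 3)*0 = (-3 + G + m*G**2)*0 = 0)
P(A) = 5 + A
P(-3)*p(Y, -8) + 91 = (5 - 3)*0 + 91 = 2*0 + 91 = 0 + 91 = 91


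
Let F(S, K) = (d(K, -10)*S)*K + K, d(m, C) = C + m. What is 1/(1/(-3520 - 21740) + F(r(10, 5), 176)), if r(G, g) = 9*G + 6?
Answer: 25260/70852077119 ≈ 3.5652e-7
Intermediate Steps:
r(G, g) = 6 + 9*G
F(S, K) = K + K*S*(-10 + K) (F(S, K) = ((-10 + K)*S)*K + K = (S*(-10 + K))*K + K = K*S*(-10 + K) + K = K + K*S*(-10 + K))
1/(1/(-3520 - 21740) + F(r(10, 5), 176)) = 1/(1/(-3520 - 21740) + 176*(1 + (6 + 9*10)*(-10 + 176))) = 1/(1/(-25260) + 176*(1 + (6 + 90)*166)) = 1/(-1/25260 + 176*(1 + 96*166)) = 1/(-1/25260 + 176*(1 + 15936)) = 1/(-1/25260 + 176*15937) = 1/(-1/25260 + 2804912) = 1/(70852077119/25260) = 25260/70852077119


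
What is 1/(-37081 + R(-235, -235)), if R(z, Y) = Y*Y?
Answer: 1/18144 ≈ 5.5115e-5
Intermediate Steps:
R(z, Y) = Y**2
1/(-37081 + R(-235, -235)) = 1/(-37081 + (-235)**2) = 1/(-37081 + 55225) = 1/18144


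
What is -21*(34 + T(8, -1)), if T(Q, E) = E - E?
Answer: -714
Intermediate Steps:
T(Q, E) = 0
-21*(34 + T(8, -1)) = -21*(34 + 0) = -21*34 = -714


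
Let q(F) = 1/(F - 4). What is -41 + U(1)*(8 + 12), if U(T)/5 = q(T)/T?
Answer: -223/3 ≈ -74.333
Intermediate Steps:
q(F) = 1/(-4 + F)
U(T) = 5/(T*(-4 + T)) (U(T) = 5*(1/((-4 + T)*T)) = 5*(1/(T*(-4 + T))) = 5/(T*(-4 + T)))
-41 + U(1)*(8 + 12) = -41 + (5/(1*(-4 + 1)))*(8 + 12) = -41 + (5*1/(-3))*20 = -41 + (5*1*(-1/3))*20 = -41 - 5/3*20 = -41 - 100/3 = -223/3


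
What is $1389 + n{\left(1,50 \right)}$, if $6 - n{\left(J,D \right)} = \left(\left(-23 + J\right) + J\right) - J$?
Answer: $1417$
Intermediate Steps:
$n{\left(J,D \right)} = 29 - J$ ($n{\left(J,D \right)} = 6 - \left(\left(\left(-23 + J\right) + J\right) - J\right) = 6 - \left(\left(-23 + 2 J\right) - J\right) = 6 - \left(-23 + J\right) = 29 - J$)
$1389 + n{\left(1,50 \right)} = 1389 + \left(29 - 1\right) = 1389 + 28 = 1417$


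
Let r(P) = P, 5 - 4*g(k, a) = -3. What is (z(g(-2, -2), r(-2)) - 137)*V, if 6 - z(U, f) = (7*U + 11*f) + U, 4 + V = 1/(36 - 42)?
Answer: 3125/6 ≈ 520.83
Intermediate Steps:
g(k, a) = 2 (g(k, a) = 5/4 - 1/4*(-3) = 5/4 + 3/4 = 2)
V = -25/6 (V = -4 + 1/(36 - 42) = -4 + 1/(-6) = -4 - 1/6 = -25/6 ≈ -4.1667)
z(U, f) = 6 - 11*f - 8*U (z(U, f) = 6 - ((7*U + 11*f) + U) = 6 - (8*U + 11*f) = 6 + (-11*f - 8*U) = 6 - 11*f - 8*U)
(z(g(-2, -2), r(-2)) - 137)*V = ((6 - 11*(-2) - 8*2) - 137)*(-25/6) = ((6 + 22 - 16) - 137)*(-25/6) = (12 - 137)*(-25/6) = -125*(-25/6) = 3125/6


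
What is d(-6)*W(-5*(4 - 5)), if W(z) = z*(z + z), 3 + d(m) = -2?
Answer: -250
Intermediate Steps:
d(m) = -5 (d(m) = -3 - 2 = -5)
W(z) = 2*z**2 (W(z) = z*(2*z) = 2*z**2)
d(-6)*W(-5*(4 - 5)) = -10*(-5*(4 - 5))**2 = -10*(-5*(-1))**2 = -10*5**2 = -10*25 = -5*50 = -250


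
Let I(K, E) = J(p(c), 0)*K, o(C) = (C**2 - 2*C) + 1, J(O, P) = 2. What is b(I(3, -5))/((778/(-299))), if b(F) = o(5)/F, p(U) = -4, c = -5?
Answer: -1196/1167 ≈ -1.0249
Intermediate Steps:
o(C) = 1 + C**2 - 2*C
I(K, E) = 2*K
b(F) = 16/F (b(F) = (1 + 5**2 - 2*5)/F = (1 + 25 - 10)/F = 16/F)
b(I(3, -5))/((778/(-299))) = (16/((2*3)))/((778/(-299))) = (16/6)/((778*(-1/299))) = (16*(1/6))/(-778/299) = (8/3)*(-299/778) = -1196/1167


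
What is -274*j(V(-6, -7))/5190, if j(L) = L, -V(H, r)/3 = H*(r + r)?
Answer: 11508/865 ≈ 13.304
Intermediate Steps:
V(H, r) = -6*H*r (V(H, r) = -3*H*(r + r) = -3*H*2*r = -6*H*r)
-274*j(V(-6, -7))/5190 = -274/(5190/((-6*(-6)*(-7)))) = -274/(5190/(-252)) = -274/(5190*(-1/252)) = -274/(-865/42) = -274*(-42/865) = 11508/865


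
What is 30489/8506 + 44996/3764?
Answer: 124374143/8004146 ≈ 15.539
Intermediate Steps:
30489/8506 + 44996/3764 = 30489*(1/8506) + 44996*(1/3764) = 30489/8506 + 11249/941 = 124374143/8004146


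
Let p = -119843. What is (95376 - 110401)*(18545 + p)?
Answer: 1522002450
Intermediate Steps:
(95376 - 110401)*(18545 + p) = (95376 - 110401)*(18545 - 119843) = -15025*(-101298) = 1522002450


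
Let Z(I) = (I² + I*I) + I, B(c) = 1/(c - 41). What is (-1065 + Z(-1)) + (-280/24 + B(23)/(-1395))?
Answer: -27009989/25110 ≈ -1075.7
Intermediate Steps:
B(c) = 1/(-41 + c)
Z(I) = I + 2*I² (Z(I) = (I² + I²) + I = 2*I² + I = I + 2*I²)
(-1065 + Z(-1)) + (-280/24 + B(23)/(-1395)) = (-1065 - (1 + 2*(-1))) + (-280/24 + 1/((-41 + 23)*(-1395))) = (-1065 - (1 - 2)) + (-280*1/24 - 1/1395/(-18)) = (-1065 - 1*(-1)) + (-35/3 - 1/18*(-1/1395)) = (-1065 + 1) + (-35/3 + 1/25110) = -1064 - 292949/25110 = -27009989/25110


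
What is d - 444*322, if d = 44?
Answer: -142924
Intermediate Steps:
d - 444*322 = 44 - 444*322 = 44 - 142968 = -142924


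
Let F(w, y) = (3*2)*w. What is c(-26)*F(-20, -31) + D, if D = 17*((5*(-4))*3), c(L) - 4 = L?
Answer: 1620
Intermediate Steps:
c(L) = 4 + L
F(w, y) = 6*w
D = -1020 (D = 17*(-20*3) = 17*(-60) = -1020)
c(-26)*F(-20, -31) + D = (4 - 26)*(6*(-20)) - 1020 = -22*(-120) - 1020 = 2640 - 1020 = 1620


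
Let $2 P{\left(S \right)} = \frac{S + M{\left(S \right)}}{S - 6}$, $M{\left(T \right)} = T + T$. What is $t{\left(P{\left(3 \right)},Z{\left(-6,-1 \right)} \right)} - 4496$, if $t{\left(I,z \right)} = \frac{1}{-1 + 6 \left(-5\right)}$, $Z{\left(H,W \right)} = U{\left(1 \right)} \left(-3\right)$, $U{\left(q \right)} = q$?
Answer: $- \frac{139377}{31} \approx -4496.0$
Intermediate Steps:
$Z{\left(H,W \right)} = -3$ ($Z{\left(H,W \right)} = 1 \left(-3\right) = -3$)
$M{\left(T \right)} = 2 T$
$P{\left(S \right)} = \frac{3 S}{2 \left(-6 + S\right)}$ ($P{\left(S \right)} = \frac{\left(S + 2 S\right) \frac{1}{S - 6}}{2} = \frac{3 S \frac{1}{-6 + S}}{2} = \frac{3 S}{2 \left(-6 + S\right)}$)
$t{\left(I,z \right)} = - \frac{1}{31}$ ($t{\left(I,z \right)} = \frac{1}{-1 - 30} = \frac{1}{-31} = - \frac{1}{31}$)
$t{\left(P{\left(3 \right)},Z{\left(-6,-1 \right)} \right)} - 4496 = - \frac{1}{31} - 4496 = - \frac{139377}{31}$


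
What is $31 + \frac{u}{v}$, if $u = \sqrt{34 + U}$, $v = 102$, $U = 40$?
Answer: $31 + \frac{\sqrt{74}}{102} \approx 31.084$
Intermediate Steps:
$u = \sqrt{74}$ ($u = \sqrt{34 + 40} = \sqrt{74} \approx 8.6023$)
$31 + \frac{u}{v} = 31 + \frac{\sqrt{74}}{102}$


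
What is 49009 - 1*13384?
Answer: 35625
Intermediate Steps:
49009 - 1*13384 = 49009 - 13384 = 35625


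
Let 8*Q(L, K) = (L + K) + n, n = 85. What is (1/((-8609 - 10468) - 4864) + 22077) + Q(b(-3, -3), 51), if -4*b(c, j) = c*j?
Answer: 16926263027/766112 ≈ 22094.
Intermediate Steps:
b(c, j) = -c*j/4
Q(L, K) = 85/8 + K/8 + L/8 (Q(L, K) = ((L + K) + 85)/8 = ((K + L) + 85)/8 = (85 + K + L)/8 = 85/8 + K/8 + L/8)
(1/((-8609 - 10468) - 4864) + 22077) + Q(b(-3, -3), 51) = (1/((-8609 - 10468) - 4864) + 22077) + (85/8 + (⅛)*51 + (-¼*(-3)*(-3))/8) = (1/(-19077 - 4864) + 22077) + (85/8 + 51/8 + (⅛)*(-9/4)) = (1/(-23941) + 22077) + (85/8 + 51/8 - 9/32) = (-1/23941 + 22077) + 535/32 = 528545456/23941 + 535/32 = 16926263027/766112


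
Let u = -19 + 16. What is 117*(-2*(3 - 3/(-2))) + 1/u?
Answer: -3160/3 ≈ -1053.3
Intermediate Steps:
u = -3
117*(-2*(3 - 3/(-2))) + 1/u = 117*(-2*(3 - 3/(-2))) + 1/(-3) = 117*(-2*(3 - 3*(-1/2))) - 1/3 = 117*(-2*(3 + 3/2)) - 1/3 = 117*(-2*9/2) - 1/3 = 117*(-9) - 1/3 = -1053 - 1/3 = -3160/3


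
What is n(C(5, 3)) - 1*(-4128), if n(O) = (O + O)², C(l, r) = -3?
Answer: 4164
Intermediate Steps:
n(O) = 4*O² (n(O) = (2*O)² = 4*O²)
n(C(5, 3)) - 1*(-4128) = 4*(-3)² - 1*(-4128) = 4*9 + 4128 = 36 + 4128 = 4164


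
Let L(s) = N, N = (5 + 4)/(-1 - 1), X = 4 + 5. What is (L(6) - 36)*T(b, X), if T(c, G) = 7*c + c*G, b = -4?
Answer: 2592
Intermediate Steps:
X = 9
T(c, G) = 7*c + G*c
N = -9/2 (N = 9/(-2) = 9*(-½) = -9/2 ≈ -4.5000)
L(s) = -9/2
(L(6) - 36)*T(b, X) = (-9/2 - 36)*(-4*(7 + 9)) = -(-162)*16 = -81/2*(-64) = 2592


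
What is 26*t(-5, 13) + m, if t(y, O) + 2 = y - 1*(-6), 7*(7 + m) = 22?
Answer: -209/7 ≈ -29.857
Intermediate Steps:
m = -27/7 (m = -7 + (1/7)*22 = -7 + 22/7 = -27/7 ≈ -3.8571)
t(y, O) = 4 + y (t(y, O) = -2 + (y - 1*(-6)) = -2 + (y + 6) = -2 + (6 + y) = 4 + y)
26*t(-5, 13) + m = 26*(4 - 5) - 27/7 = 26*(-1) - 27/7 = -26 - 27/7 = -209/7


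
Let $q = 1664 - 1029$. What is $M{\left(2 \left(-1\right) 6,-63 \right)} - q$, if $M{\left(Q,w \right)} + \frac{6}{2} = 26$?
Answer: $-612$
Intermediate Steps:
$M{\left(Q,w \right)} = 23$ ($M{\left(Q,w \right)} = -3 + 26 = 23$)
$q = 635$ ($q = 1664 - 1029 = 635$)
$M{\left(2 \left(-1\right) 6,-63 \right)} - q = 23 - 635 = -612$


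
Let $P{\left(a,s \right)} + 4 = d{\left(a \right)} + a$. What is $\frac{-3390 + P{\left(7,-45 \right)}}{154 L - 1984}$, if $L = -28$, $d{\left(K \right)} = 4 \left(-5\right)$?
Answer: $\frac{3407}{6296} \approx 0.54114$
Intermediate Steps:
$d{\left(K \right)} = -20$
$P{\left(a,s \right)} = -24 + a$ ($P{\left(a,s \right)} = -4 + \left(-20 + a\right) = -24 + a$)
$\frac{-3390 + P{\left(7,-45 \right)}}{154 L - 1984} = \frac{-3390 + \left(-24 + 7\right)}{154 \left(-28\right) - 1984} = \frac{-3390 - 17}{-4312 - 1984} = - \frac{3407}{-6296} = \left(-3407\right) \left(- \frac{1}{6296}\right) = \frac{3407}{6296}$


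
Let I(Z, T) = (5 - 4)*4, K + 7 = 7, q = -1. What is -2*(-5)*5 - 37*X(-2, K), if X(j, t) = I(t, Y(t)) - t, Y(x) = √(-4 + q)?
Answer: -98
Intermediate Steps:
K = 0 (K = -7 + 7 = 0)
Y(x) = I*√5 (Y(x) = √(-4 - 1) = √(-5) = I*√5)
I(Z, T) = 4 (I(Z, T) = 1*4 = 4)
X(j, t) = 4 - t
-2*(-5)*5 - 37*X(-2, K) = -2*(-5)*5 - 37*(4 - 1*0) = 10*5 - 37*(4 + 0) = 50 - 37*4 = 50 - 148 = -98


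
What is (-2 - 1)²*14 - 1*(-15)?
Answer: 141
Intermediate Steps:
(-2 - 1)²*14 - 1*(-15) = (-3)²*14 + 15 = 9*14 + 15 = 126 + 15 = 141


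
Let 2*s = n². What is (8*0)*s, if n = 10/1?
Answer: 0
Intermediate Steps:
n = 10 (n = 10*1 = 10)
s = 50 (s = (½)*10² = (½)*100 = 50)
(8*0)*s = (8*0)*50 = 0*50 = 0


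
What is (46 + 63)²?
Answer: 11881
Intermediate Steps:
(46 + 63)² = 109² = 11881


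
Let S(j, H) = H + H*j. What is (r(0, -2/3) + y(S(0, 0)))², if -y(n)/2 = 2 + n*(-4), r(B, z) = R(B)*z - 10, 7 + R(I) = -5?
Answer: 36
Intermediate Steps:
R(I) = -12 (R(I) = -7 - 5 = -12)
r(B, z) = -10 - 12*z (r(B, z) = -12*z - 10 = -10 - 12*z)
y(n) = -4 + 8*n (y(n) = -2*(2 + n*(-4)) = -2*(2 - 4*n) = -4 + 8*n)
(r(0, -2/3) + y(S(0, 0)))² = ((-10 - (-24)/3) + (-4 + 8*(0*(1 + 0))))² = ((-10 - (-24)/3) + (-4 + 8*(0*1)))² = ((-10 - 12*(-⅔)) + (-4 + 8*0))² = ((-10 + 8) + (-4 + 0))² = (-2 - 4)² = (-6)² = 36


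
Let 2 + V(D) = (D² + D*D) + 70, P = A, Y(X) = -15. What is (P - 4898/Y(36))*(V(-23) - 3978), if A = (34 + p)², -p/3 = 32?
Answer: -178415416/15 ≈ -1.1894e+7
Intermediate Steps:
p = -96 (p = -3*32 = -96)
A = 3844 (A = (34 - 96)² = (-62)² = 3844)
P = 3844
V(D) = 68 + 2*D² (V(D) = -2 + ((D² + D*D) + 70) = -2 + ((D² + D²) + 70) = -2 + (2*D² + 70) = -2 + (70 + 2*D²) = 68 + 2*D²)
(P - 4898/Y(36))*(V(-23) - 3978) = (3844 - 4898/(-15))*((68 + 2*(-23)²) - 3978) = (3844 - 4898*(-1/15))*((68 + 2*529) - 3978) = (3844 + 4898/15)*((68 + 1058) - 3978) = 62558*(1126 - 3978)/15 = (62558/15)*(-2852) = -178415416/15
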